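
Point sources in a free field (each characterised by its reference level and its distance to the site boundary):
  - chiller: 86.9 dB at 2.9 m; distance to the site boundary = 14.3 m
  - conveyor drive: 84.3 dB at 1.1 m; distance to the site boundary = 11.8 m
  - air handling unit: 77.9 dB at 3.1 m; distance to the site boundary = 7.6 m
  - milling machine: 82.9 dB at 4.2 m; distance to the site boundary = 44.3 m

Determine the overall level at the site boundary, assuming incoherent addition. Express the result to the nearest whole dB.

75 dB

Propagate each source to the receiver with L = L_ref − 20·log₁₀(r/r_ref), then add intensities.
chiller: 86.9 − 20·log₁₀(14.3/2.9) = 86.9 − 13.86 = 73.04 dB.
conveyor drive: 84.3 − 20·log₁₀(11.8/1.1) = 84.3 − 20.61 = 63.69 dB.
air handling unit: 77.9 − 20·log₁₀(7.6/3.1) = 77.9 − 7.79 = 70.11 dB.
milling machine: 82.9 − 20·log₁₀(44.3/4.2) = 82.9 − 20.46 = 62.44 dB.
Σ 10^(L/10) = 3.449e+07 → L_total = 10·log₁₀(3.449e+07) = 75.38 dB.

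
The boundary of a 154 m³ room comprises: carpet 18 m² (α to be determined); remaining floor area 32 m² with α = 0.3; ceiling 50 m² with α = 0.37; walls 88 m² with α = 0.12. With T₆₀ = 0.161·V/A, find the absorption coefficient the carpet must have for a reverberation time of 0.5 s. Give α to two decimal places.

Required total absorption A = 0.161·154/0.5 = 49.59 m².
Absorption from the other surfaces = 32·0.3 + 50·0.37 + 88·0.12 = 38.66 m², so the carpet must supply 10.93 m² over 18 m².
α = 10.93/18 = 0.607.

0.61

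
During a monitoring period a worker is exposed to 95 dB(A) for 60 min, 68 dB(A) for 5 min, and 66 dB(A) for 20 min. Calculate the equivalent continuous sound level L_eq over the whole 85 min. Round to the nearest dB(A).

93 dB(A)

L_eq = 10·log₁₀[(1/T)·Σ tᵢ·10^(Lᵢ/10)] with T = 85 min.
Σ tᵢ·10^(Lᵢ/10) = 60·10^(95/10) + 5·10^(68/10) + 20·10^(66/10) = 1.898e+11.
L_eq = 10·log₁₀(1.898e+11/85) = 93.49 dB(A).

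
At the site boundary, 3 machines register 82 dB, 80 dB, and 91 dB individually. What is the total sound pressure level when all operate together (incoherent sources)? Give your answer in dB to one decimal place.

91.8 dB

Incoherent sources combine by intensity addition: L_total = 10·log₁₀(Σ 10^(L_i/10)).
Σ 10^(L/10) = 10^(82/10) + 10^(80/10) + 10^(91/10) = 1.517e+09.
L_total = 10·log₁₀(1.517e+09) = 91.81 dB.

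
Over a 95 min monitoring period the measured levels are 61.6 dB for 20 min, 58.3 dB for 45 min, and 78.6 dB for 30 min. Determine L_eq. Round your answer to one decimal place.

The energy average is taken in the linear domain: L_eq = 10·log₁₀[(Σ tᵢ·10^(Lᵢ/10))/T], T = 95 min.
Σ tᵢ·10^(Lᵢ/10) = 20·10^(61.6/10) + 45·10^(58.3/10) + 30·10^(78.6/10) = 2.233e+09.
L_eq = 10·log₁₀(2.233e+09/95) = 73.71 dB.

73.7 dB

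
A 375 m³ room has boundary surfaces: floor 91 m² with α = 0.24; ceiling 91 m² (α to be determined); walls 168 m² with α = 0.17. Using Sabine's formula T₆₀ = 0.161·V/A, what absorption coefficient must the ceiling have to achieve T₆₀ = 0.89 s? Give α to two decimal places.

0.19

From T₆₀ = 0.161·V/A, the target T₆₀ = 0.89 s needs A = 0.161·375/0.89 = 67.84 m².
Absorption from the other surfaces = 91·0.24 + 168·0.17 = 50.40 m², so the ceiling must supply 17.44 m² over 91 m².
α = 17.44/91 = 0.192.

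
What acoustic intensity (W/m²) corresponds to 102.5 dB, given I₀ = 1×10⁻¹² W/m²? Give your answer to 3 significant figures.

L = 10·log₁₀(I/I₀) ⇒ I = I₀·10^(L/10) = 10⁻¹² × 10^10.25.

0.0178 W/m²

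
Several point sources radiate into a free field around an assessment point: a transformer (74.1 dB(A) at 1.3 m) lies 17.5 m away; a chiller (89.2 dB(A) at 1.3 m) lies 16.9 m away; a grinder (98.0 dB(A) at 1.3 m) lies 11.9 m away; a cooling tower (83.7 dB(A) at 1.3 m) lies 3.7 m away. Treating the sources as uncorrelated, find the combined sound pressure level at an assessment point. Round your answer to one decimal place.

80.4 dB(A)

Propagate each source to the receiver with L = L_ref − 20·log₁₀(r/r_ref), then add intensities.
transformer: 74.1 − 20·log₁₀(17.5/1.3) = 74.1 − 22.58 = 51.52 dB(A).
chiller: 89.2 − 20·log₁₀(16.9/1.3) = 89.2 − 22.28 = 66.92 dB(A).
grinder: 98.0 − 20·log₁₀(11.9/1.3) = 98.0 − 19.23 = 78.77 dB(A).
cooling tower: 83.7 − 20·log₁₀(3.7/1.3) = 83.7 − 9.09 = 74.61 dB(A).
Σ 10^(L/10) = 1.093e+08 → L_total = 10·log₁₀(1.093e+08) = 80.39 dB(A).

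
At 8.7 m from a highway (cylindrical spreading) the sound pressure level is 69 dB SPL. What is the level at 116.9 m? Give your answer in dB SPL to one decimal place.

Line-source attenuation: ΔL = 10·log₁₀(r₂/r₁) = 10·log₁₀(116.9/8.7) = 11.283 dB.
L₂ = 69 − 10·log₁₀(116.9/8.7) = 69 − 11.283 = 57.72 dB SPL.

57.7 dB SPL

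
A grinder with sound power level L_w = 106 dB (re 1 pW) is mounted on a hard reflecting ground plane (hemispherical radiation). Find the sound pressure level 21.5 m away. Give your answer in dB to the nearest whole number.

71 dB

Free-field hemispherical radiation: L_p = L_w − 10·log₁₀(2π·r²), r = 21.5 m.
2π·r² = 2904 m², 10·log₁₀ of that is 34.631 dB.
L_p = 106 − 34.631 = 71.37 dB.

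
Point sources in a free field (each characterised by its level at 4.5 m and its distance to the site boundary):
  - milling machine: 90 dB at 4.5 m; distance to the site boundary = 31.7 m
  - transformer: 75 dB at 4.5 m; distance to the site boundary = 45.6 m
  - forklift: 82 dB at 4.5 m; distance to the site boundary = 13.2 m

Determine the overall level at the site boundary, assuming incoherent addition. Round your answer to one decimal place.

Apply inverse-square spreading to bring every level to the receiver, then sum 10^(L/10).
milling machine: 90 − 20·log₁₀(31.7/4.5) = 90 − 16.96 = 73.04 dB.
transformer: 75 − 20·log₁₀(45.6/4.5) = 75 − 20.12 = 54.88 dB.
forklift: 82 − 20·log₁₀(13.2/4.5) = 82 − 9.35 = 72.65 dB.
Σ 10^(L/10) = 3.888e+07 → L_total = 10·log₁₀(3.888e+07) = 75.90 dB.

75.9 dB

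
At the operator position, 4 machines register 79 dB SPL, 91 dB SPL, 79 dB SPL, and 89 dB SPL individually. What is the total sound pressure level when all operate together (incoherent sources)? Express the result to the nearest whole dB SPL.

For uncorrelated sources the intensities add, so convert each level to linear form, sum, and take 10·log₁₀ of the total.
Σ 10^(L/10) = 10^(79/10) + 10^(91/10) + 10^(79/10) + 10^(89/10) = 2.212e+09.
L_total = 10·log₁₀(2.212e+09) = 93.45 dB SPL.

93 dB SPL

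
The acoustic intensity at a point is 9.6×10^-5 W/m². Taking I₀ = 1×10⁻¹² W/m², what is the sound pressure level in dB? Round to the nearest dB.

L = 10·log₁₀(I/I₀) = 10·log₁₀(9.6×10^-5/10⁻¹²) = 10·log₁₀(9.6×10^7).
L = 10·(0.9823 + 7) = 79.82 dB.

80 dB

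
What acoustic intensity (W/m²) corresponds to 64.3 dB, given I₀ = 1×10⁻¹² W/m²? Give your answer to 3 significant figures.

2.69e-06 W/m²

L = 10·log₁₀(I/I₀) ⇒ I = I₀·10^(L/10) = 10⁻¹² × 10^6.43.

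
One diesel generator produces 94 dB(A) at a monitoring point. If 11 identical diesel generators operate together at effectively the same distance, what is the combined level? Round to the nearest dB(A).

L_total = L₁ + 10·log₁₀ N for N identical incoherent sources.
L_total = 94 + 10·log₁₀(11) = 94 + 10.414 = 104.41 dB(A).

104 dB(A)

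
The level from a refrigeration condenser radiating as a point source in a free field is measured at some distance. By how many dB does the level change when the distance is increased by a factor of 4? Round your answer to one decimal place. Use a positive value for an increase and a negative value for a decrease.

A point source loses 6 dB per doubling of distance; generally ΔL = −20·log₁₀(r₂/r₁).
ΔL = −20·log₁₀(4) = -12.04 dB.

-12.0 dB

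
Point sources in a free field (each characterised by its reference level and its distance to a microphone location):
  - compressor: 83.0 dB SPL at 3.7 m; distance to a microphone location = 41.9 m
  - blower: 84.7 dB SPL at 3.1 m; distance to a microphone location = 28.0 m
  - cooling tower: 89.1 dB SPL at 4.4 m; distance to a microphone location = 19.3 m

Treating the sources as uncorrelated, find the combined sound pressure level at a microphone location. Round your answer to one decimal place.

76.8 dB SPL

Apply inverse-square spreading to bring every level to the receiver, then sum 10^(L/10).
compressor: 83.0 − 20·log₁₀(41.9/3.7) = 83.0 − 21.08 = 61.92 dB SPL.
blower: 84.7 − 20·log₁₀(28.0/3.1) = 84.7 − 19.12 = 65.58 dB SPL.
cooling tower: 89.1 − 20·log₁₀(19.3/4.4) = 89.1 − 12.84 = 76.26 dB SPL.
Σ 10^(L/10) = 4.742e+07 → L_total = 10·log₁₀(4.742e+07) = 76.76 dB SPL.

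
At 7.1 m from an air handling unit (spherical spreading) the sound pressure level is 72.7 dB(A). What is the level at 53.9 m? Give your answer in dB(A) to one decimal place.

55.1 dB(A)

Spherical spreading from a point source gives a 20·log₁₀(r₂/r₁) drop.
L₂ = 72.7 − 20·log₁₀(53.9/7.1) = 72.7 − 17.607 = 55.09 dB(A).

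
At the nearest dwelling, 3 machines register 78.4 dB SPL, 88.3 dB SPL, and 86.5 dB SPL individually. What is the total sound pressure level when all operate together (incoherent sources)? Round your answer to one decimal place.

For uncorrelated sources the intensities add, so convert each level to linear form, sum, and take 10·log₁₀ of the total.
Σ 10^(L/10) = 10^(78.4/10) + 10^(88.3/10) + 10^(86.5/10) = 1.192e+09.
L_total = 10·log₁₀(1.192e+09) = 90.76 dB SPL.

90.8 dB SPL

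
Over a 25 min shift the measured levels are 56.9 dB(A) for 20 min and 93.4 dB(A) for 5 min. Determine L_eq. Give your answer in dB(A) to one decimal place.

L_eq = 10·log₁₀[(1/T)·Σ tᵢ·10^(Lᵢ/10)] with T = 25 min.
Σ tᵢ·10^(Lᵢ/10) = 20·10^(56.9/10) + 5·10^(93.4/10) = 1.095e+10.
L_eq = 10·log₁₀(1.095e+10/25) = 86.41 dB(A).

86.4 dB(A)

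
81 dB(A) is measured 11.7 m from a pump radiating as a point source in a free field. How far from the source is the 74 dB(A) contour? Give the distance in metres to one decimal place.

The 7.0 dB drop corresponds to a distance ratio of 10^(7.0/20) for a point source.
r₂ = 11.7·10^((81−74)/20) = 11.7·10^(7.0/20) = 26.19 m.

26.2 m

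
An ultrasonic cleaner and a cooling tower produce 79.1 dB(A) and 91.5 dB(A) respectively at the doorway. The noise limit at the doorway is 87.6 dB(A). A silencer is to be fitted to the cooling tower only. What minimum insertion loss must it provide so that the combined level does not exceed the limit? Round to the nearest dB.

The untreated sources together contribute 10^(79.1/10) = 8.128e+07, i.e. 79.10 dB(A).
The limit corresponds to 10^(87.6/10) = 5.754e+08; subtracting the fixed part leaves 4.942e+08 for the cooling tower, i.e. 86.94 dB(A).
Required insertion loss = 91.5 − 86.94 = 4.56 dB.

5 dB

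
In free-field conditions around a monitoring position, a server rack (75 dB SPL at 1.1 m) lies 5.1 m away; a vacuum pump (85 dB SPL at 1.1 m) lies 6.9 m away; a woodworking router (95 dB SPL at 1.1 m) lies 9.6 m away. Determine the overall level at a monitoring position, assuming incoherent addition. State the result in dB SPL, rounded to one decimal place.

First find each source's level at the receiver (point-source: −20·log₁₀(r/r_ref)), then combine on an intensity basis.
server rack: 75 − 20·log₁₀(5.1/1.1) = 75 − 13.32 = 61.68 dB SPL.
vacuum pump: 85 − 20·log₁₀(6.9/1.1) = 85 − 15.95 = 69.05 dB SPL.
woodworking router: 95 − 20·log₁₀(9.6/1.1) = 95 − 18.82 = 76.18 dB SPL.
Σ 10^(L/10) = 5.103e+07 → L_total = 10·log₁₀(5.103e+07) = 77.08 dB SPL.

77.1 dB SPL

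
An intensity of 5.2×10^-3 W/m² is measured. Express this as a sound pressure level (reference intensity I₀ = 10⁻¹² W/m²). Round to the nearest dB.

97 dB

I/I₀ = 5.2×10^-3/10⁻¹² = 5.2×10^9, and L = 10·log₁₀(I/I₀).
L = 10·(0.7160 + 9) = 97.16 dB.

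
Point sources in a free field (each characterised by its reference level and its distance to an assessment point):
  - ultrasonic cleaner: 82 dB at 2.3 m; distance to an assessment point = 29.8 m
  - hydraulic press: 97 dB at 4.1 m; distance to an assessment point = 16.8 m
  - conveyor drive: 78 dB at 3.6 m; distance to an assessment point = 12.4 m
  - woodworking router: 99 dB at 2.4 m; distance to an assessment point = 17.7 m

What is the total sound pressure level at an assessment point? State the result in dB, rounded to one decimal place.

First find each source's level at the receiver (point-source: −20·log₁₀(r/r_ref)), then combine on an intensity basis.
ultrasonic cleaner: 82 − 20·log₁₀(29.8/2.3) = 82 − 22.25 = 59.75 dB.
hydraulic press: 97 − 20·log₁₀(16.8/4.1) = 97 − 12.25 = 84.75 dB.
conveyor drive: 78 − 20·log₁₀(12.4/3.6) = 78 − 10.74 = 67.26 dB.
woodworking router: 99 − 20·log₁₀(17.7/2.4) = 99 − 17.36 = 81.64 dB.
Σ 10^(L/10) = 4.508e+08 → L_total = 10·log₁₀(4.508e+08) = 86.54 dB.

86.5 dB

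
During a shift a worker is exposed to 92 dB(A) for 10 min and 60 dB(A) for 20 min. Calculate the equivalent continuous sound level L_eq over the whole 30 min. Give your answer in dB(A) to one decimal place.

The energy average is taken in the linear domain: L_eq = 10·log₁₀[(Σ tᵢ·10^(Lᵢ/10))/T], T = 30 min.
Σ tᵢ·10^(Lᵢ/10) = 10·10^(92/10) + 20·10^(60/10) = 1.587e+10.
L_eq = 10·log₁₀(1.587e+10/30) = 87.23 dB(A).

87.2 dB(A)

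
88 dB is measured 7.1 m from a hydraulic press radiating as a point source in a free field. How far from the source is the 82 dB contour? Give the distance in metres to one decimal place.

14.2 m

Point-source spreading drops the level by 20·log₁₀(r₂/r₁); inverting, r₂/r₁ = 10^(ΔL/20).
r₂ = 7.1·10^((88−82)/20) = 7.1·10^(6.0/20) = 14.17 m.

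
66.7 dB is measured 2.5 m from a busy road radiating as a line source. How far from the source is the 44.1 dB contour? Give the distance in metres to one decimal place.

Line-source spreading drops the level by 10·log₁₀(r₂/r₁); inverting, r₂/r₁ = 10^(ΔL/10).
r₂ = 2.5·10^((66.7−44.1)/10) = 2.5·10^(22.6/10) = 454.93 m.

454.9 m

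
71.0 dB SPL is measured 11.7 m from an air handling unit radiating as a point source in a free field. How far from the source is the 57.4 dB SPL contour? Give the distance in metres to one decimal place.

Point-source spreading drops the level by 20·log₁₀(r₂/r₁); inverting, r₂/r₁ = 10^(ΔL/20).
r₂ = 11.7·10^((71.0−57.4)/20) = 11.7·10^(13.6/20) = 56.00 m.

56.0 m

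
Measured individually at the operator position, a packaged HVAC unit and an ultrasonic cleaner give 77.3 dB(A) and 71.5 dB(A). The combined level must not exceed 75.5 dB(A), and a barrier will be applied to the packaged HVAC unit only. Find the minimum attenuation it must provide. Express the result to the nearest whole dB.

4 dB

The untreated sources together contribute 10^(71.5/10) = 1.413e+07, i.e. 71.50 dB(A).
The limit corresponds to 10^(75.5/10) = 3.548e+07; subtracting the fixed part leaves 2.136e+07 for the packaged HVAC unit, i.e. 73.30 dB(A).
So the packaged HVAC unit must be reduced from 77.3 to 73.30 dB(A): IL = 4.00 dB.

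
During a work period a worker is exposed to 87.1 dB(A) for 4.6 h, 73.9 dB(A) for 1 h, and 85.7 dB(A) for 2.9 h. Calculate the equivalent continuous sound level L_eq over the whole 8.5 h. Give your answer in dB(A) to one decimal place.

L_eq = 10·log₁₀[(1/T)·Σ tᵢ·10^(Lᵢ/10)] with T = 8.5 h.
Σ tᵢ·10^(Lᵢ/10) = 4.6·10^(87.1/10) + 1·10^(73.9/10) + 2.9·10^(85.7/10) = 3.461e+09.
L_eq = 10·log₁₀(3.461e+09/8.5) = 86.10 dB(A).

86.1 dB(A)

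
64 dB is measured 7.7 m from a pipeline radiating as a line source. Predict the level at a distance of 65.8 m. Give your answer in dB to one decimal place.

54.7 dB

Cylindrical spreading from a line source gives a 10·log₁₀(r₂/r₁) drop.
L₂ = 64 − 10·log₁₀(65.8/7.7) = 64 − 9.317 = 54.68 dB.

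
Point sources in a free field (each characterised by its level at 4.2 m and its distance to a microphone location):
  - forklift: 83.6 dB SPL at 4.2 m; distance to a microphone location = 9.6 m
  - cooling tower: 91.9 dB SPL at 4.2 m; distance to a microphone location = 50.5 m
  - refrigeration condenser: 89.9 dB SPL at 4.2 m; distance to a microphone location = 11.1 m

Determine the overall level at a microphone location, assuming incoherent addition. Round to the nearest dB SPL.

83 dB SPL

Apply inverse-square spreading to bring every level to the receiver, then sum 10^(L/10).
forklift: 83.6 − 20·log₁₀(9.6/4.2) = 83.6 − 7.18 = 76.42 dB SPL.
cooling tower: 91.9 − 20·log₁₀(50.5/4.2) = 91.9 − 21.60 = 70.30 dB SPL.
refrigeration condenser: 89.9 − 20·log₁₀(11.1/4.2) = 89.9 − 8.44 = 81.46 dB SPL.
Σ 10^(L/10) = 1.945e+08 → L_total = 10·log₁₀(1.945e+08) = 82.89 dB SPL.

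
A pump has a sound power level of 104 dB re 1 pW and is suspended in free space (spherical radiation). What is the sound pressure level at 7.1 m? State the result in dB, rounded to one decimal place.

The power spreads over a sphere of area 4π·r², so L_p = L_w − 10·log₁₀(4π·r²).
4π·r² = 633.5 m², 10·log₁₀ of that is 28.017 dB.
L_p = 104 − 28.017 = 75.98 dB.

76.0 dB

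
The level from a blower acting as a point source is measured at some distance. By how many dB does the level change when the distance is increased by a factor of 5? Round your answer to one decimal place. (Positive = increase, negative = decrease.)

-14.0 dB

With spherical spreading the level changes by −20·log₁₀(r₂/r₁).
ΔL = −20·log₁₀(5) = -13.98 dB.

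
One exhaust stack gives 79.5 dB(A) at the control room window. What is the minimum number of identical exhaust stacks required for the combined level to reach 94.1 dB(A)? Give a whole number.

29

N identical sources give L₁ + 10·log₁₀ N, so require 10·log₁₀ N ≥ 94.1 − 79.5 = 14.6 dB.
N ≥ 10^(14.6/10) = 28.840, so N = 29.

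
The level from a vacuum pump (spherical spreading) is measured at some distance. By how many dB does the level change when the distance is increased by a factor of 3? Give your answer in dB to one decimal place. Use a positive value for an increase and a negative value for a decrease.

-9.5 dB

Point-source spreading: ΔL = −20·log₁₀(r₂/r₁).
ΔL = −20·log₁₀(3) = -9.54 dB.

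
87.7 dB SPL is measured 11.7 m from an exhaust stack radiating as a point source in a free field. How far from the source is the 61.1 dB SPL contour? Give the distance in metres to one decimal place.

250.1 m

Point-source spreading drops the level by 20·log₁₀(r₂/r₁); inverting, r₂/r₁ = 10^(ΔL/20).
r₂ = 11.7·10^((87.7−61.1)/20) = 11.7·10^(26.6/20) = 250.14 m.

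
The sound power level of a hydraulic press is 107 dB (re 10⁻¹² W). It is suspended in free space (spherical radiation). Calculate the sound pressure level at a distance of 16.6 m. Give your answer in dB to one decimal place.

71.6 dB

Free-field spherical radiation: L_p = L_w − 10·log₁₀(4π·r²), r = 16.6 m.
4π·r² = 3463 m², 10·log₁₀ of that is 35.394 dB.
L_p = 107 − 35.394 = 71.61 dB.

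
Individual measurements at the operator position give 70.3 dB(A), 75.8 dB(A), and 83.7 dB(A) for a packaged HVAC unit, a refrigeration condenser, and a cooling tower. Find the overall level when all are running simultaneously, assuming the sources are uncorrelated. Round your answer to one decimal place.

For uncorrelated sources the intensities add, so convert each level to linear form, sum, and take 10·log₁₀ of the total.
Σ 10^(L/10) = 10^(70.3/10) + 10^(75.8/10) + 10^(83.7/10) = 2.832e+08.
L_total = 10·log₁₀(2.832e+08) = 84.52 dB(A).

84.5 dB(A)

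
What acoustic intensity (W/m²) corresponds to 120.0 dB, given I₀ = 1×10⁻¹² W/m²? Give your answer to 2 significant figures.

1.0 W/m²

I/I₀ = 10^(120.0/10) = 1e+12, so I = 1e+12 × 10⁻¹² W/m².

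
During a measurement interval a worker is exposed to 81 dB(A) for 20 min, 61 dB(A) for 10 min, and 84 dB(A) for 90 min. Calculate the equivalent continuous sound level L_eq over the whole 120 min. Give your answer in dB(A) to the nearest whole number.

83 dB(A)

The energy average is taken in the linear domain: L_eq = 10·log₁₀[(Σ tᵢ·10^(Lᵢ/10))/T], T = 120 min.
Σ tᵢ·10^(Lᵢ/10) = 20·10^(81/10) + 10·10^(61/10) + 90·10^(84/10) = 2.514e+10.
L_eq = 10·log₁₀(2.514e+10/120) = 83.21 dB(A).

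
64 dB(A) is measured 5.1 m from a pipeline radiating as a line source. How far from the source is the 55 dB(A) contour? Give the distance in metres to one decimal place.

For a line source L₁ − L₂ = 10·log₁₀(r₂/r₁), so r₂ = r₁·10^((L₁−L₂)/10).
r₂ = 5.1·10^((64−55)/10) = 5.1·10^(9.0/10) = 40.51 m.

40.5 m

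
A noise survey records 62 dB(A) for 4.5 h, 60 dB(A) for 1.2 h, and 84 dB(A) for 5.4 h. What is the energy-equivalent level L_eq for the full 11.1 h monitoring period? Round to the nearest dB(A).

L_eq = 10·log₁₀[(1/T)·Σ tᵢ·10^(Lᵢ/10)] with T = 11.1 h.
Σ tᵢ·10^(Lᵢ/10) = 4.5·10^(62/10) + 1.2·10^(60/10) + 5.4·10^(84/10) = 1.365e+09.
L_eq = 10·log₁₀(1.365e+09/11.1) = 80.90 dB(A).

81 dB(A)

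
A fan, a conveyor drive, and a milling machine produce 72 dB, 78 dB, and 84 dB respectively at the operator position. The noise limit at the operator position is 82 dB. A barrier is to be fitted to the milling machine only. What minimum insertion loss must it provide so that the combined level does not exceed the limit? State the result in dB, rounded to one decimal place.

Everything except the milling machine sums to 10^(72/10) + 10^(78/10) = 7.894e+07 in linear terms, 78.97 dB.
To meet 82 dB overall, the treated milling machine may contribute at most 10^(82/10) − 7.894e+07 = 7.954e+07, i.e. 79.01 dB.
Required insertion loss = 84 − 79.01 = 4.99 dB.

5.0 dB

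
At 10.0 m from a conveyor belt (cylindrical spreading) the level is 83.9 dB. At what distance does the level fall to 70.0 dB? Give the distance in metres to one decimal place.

245.5 m

Line-source spreading drops the level by 10·log₁₀(r₂/r₁); inverting, r₂/r₁ = 10^(ΔL/10).
r₂ = 10.0·10^((83.9−70.0)/10) = 10.0·10^(13.9/10) = 245.47 m.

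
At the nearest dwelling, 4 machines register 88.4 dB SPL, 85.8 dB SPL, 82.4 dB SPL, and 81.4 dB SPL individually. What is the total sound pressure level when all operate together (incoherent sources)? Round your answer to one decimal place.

91.4 dB SPL

For uncorrelated sources the intensities add, so convert each level to linear form, sum, and take 10·log₁₀ of the total.
Σ 10^(L/10) = 10^(88.4/10) + 10^(85.8/10) + 10^(82.4/10) + 10^(81.4/10) = 1.384e+09.
L_total = 10·log₁₀(1.384e+09) = 91.41 dB SPL.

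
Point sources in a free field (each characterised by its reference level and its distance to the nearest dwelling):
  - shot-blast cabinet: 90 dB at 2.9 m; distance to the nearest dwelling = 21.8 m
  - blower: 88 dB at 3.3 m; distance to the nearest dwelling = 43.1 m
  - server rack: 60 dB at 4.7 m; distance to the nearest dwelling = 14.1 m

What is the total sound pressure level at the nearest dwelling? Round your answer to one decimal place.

73.3 dB

Propagate each source to the receiver with L = L_ref − 20·log₁₀(r/r_ref), then add intensities.
shot-blast cabinet: 90 − 20·log₁₀(21.8/2.9) = 90 − 17.52 = 72.48 dB.
blower: 88 − 20·log₁₀(43.1/3.3) = 88 − 22.32 = 65.68 dB.
server rack: 60 − 20·log₁₀(14.1/4.7) = 60 − 9.54 = 50.46 dB.
Σ 10^(L/10) = 2.151e+07 → L_total = 10·log₁₀(2.151e+07) = 73.33 dB.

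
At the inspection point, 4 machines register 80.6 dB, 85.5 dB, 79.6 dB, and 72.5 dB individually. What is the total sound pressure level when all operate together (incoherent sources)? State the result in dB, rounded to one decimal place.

For uncorrelated sources the intensities add, so convert each level to linear form, sum, and take 10·log₁₀ of the total.
Σ 10^(L/10) = 10^(80.6/10) + 10^(85.5/10) + 10^(79.6/10) + 10^(72.5/10) = 5.786e+08.
L_total = 10·log₁₀(5.786e+08) = 87.62 dB.

87.6 dB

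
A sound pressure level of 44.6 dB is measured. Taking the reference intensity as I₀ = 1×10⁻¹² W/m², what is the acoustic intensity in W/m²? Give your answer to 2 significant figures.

I/I₀ = 10^(44.6/10) = 2.884e+04, so I = 2.884e+04 × 10⁻¹² W/m².

2.9e-08 W/m²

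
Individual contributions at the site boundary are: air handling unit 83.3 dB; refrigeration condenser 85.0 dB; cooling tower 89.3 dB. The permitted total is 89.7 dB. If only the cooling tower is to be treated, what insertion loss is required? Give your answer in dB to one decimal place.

3.2 dB

Everything except the cooling tower sums to 10^(83.3/10) + 10^(85.0/10) = 5.300e+08 in linear terms, 87.24 dB.
The limit corresponds to 10^(89.7/10) = 9.333e+08; subtracting the fixed part leaves 4.032e+08 for the cooling tower, i.e. 86.06 dB.
Required insertion loss = 89.3 − 86.06 = 3.24 dB.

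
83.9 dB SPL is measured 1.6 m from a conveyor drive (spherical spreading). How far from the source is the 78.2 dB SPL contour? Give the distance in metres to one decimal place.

For a point source L₁ − L₂ = 20·log₁₀(r₂/r₁), so r₂ = r₁·10^((L₁−L₂)/20).
r₂ = 1.6·10^((83.9−78.2)/20) = 1.6·10^(5.7/20) = 3.08 m.

3.1 m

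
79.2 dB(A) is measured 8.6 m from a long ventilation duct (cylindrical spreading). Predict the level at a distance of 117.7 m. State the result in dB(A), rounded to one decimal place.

Line-source attenuation: ΔL = 10·log₁₀(r₂/r₁) = 10·log₁₀(117.7/8.6) = 11.363 dB.
L₂ = 79.2 − 10·log₁₀(117.7/8.6) = 79.2 − 11.363 = 67.84 dB(A).

67.8 dB(A)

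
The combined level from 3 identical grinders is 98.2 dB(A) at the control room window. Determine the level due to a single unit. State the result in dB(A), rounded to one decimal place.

For N identical incoherent sources L_total = L₁ + 10·log₁₀ N, so L₁ = 98.2 − 10·log₁₀(3) = 98.2 − 4.771.

93.4 dB(A)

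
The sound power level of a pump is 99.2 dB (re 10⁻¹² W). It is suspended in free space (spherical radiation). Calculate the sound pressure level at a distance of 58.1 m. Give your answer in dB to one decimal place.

52.9 dB

The power spreads over a sphere of area 4π·r², so L_p = L_w − 10·log₁₀(4π·r²).
4π·r² = 4.242e+04 m², 10·log₁₀ of that is 46.276 dB.
L_p = 99.2 − 46.276 = 52.92 dB.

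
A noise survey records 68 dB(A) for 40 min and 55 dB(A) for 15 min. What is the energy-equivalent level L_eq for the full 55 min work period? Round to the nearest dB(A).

L_eq = 10·log₁₀[(1/T)·Σ tᵢ·10^(Lᵢ/10)] with T = 55 min.
Σ tᵢ·10^(Lᵢ/10) = 40·10^(68/10) + 15·10^(55/10) = 2.571e+08.
L_eq = 10·log₁₀(2.571e+08/55) = 66.70 dB(A).

67 dB(A)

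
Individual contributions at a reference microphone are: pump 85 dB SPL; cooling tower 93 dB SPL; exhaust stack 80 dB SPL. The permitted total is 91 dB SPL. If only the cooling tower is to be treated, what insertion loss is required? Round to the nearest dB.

Everything except the cooling tower sums to 10^(85/10) + 10^(80/10) = 4.162e+08 in linear terms, 86.19 dB SPL.
To meet 91 dB SPL overall, the treated cooling tower may contribute at most 10^(91/10) − 4.162e+08 = 8.427e+08, i.e. 89.26 dB SPL.
So the cooling tower must be reduced from 93 to 89.26 dB SPL: IL = 3.74 dB.

4 dB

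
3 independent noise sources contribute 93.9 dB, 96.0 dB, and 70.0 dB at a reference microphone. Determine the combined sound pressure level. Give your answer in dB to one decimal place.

98.1 dB

For uncorrelated sources the intensities add, so convert each level to linear form, sum, and take 10·log₁₀ of the total.
Σ 10^(L/10) = 10^(93.9/10) + 10^(96.0/10) + 10^(70.0/10) = 6.446e+09.
L_total = 10·log₁₀(6.446e+09) = 98.09 dB.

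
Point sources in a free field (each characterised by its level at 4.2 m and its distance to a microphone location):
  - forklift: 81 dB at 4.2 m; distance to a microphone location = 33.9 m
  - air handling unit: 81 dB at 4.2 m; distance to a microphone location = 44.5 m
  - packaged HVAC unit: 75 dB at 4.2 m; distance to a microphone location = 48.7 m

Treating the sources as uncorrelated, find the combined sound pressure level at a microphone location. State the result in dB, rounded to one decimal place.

First find each source's level at the receiver (point-source: −20·log₁₀(r/r_ref)), then combine on an intensity basis.
forklift: 81 − 20·log₁₀(33.9/4.2) = 81 − 18.14 = 62.86 dB.
air handling unit: 81 − 20·log₁₀(44.5/4.2) = 81 − 20.50 = 60.50 dB.
packaged HVAC unit: 75 − 20·log₁₀(48.7/4.2) = 75 − 21.29 = 53.71 dB.
Σ 10^(L/10) = 3.289e+06 → L_total = 10·log₁₀(3.289e+06) = 65.17 dB.

65.2 dB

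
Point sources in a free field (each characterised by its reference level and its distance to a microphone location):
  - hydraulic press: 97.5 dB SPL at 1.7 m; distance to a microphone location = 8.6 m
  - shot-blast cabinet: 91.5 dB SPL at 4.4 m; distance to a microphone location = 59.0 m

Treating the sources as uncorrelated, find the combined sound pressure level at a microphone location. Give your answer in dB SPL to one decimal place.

83.6 dB SPL

Propagate each source to the receiver with L = L_ref − 20·log₁₀(r/r_ref), then add intensities.
hydraulic press: 97.5 − 20·log₁₀(8.6/1.7) = 97.5 − 14.08 = 83.42 dB SPL.
shot-blast cabinet: 91.5 − 20·log₁₀(59.0/4.4) = 91.5 − 22.55 = 68.95 dB SPL.
Σ 10^(L/10) = 2.276e+08 → L_total = 10·log₁₀(2.276e+08) = 83.57 dB SPL.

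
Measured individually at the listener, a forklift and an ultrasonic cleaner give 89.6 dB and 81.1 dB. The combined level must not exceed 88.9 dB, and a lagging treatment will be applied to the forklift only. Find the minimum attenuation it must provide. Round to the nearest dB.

1 dB

Everything except the forklift sums to 10^(81.1/10) = 1.288e+08 in linear terms, 81.10 dB.
The limit corresponds to 10^(88.9/10) = 7.762e+08; subtracting the fixed part leaves 6.474e+08 for the forklift, i.e. 88.11 dB.
Required insertion loss = 89.6 − 88.11 = 1.49 dB.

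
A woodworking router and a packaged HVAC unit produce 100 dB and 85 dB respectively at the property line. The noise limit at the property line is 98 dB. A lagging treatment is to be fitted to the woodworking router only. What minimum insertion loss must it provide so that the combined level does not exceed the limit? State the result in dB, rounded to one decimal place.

2.2 dB

Fixed contribution from the other source: Σ 10^(L/10) = 10^(85/10) = 3.162e+08 (85.00 dB).
The limit corresponds to 10^(98/10) = 6.310e+09; subtracting the fixed part leaves 5.993e+09 for the woodworking router, i.e. 97.78 dB.
Required insertion loss = 100 − 97.78 = 2.22 dB.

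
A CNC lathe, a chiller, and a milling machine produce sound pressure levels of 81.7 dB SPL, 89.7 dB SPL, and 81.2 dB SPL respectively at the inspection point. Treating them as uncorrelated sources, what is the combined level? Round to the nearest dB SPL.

91 dB SPL

Incoherent sources combine by intensity addition: L_total = 10·log₁₀(Σ 10^(L_i/10)).
Σ 10^(L/10) = 10^(81.7/10) + 10^(89.7/10) + 10^(81.2/10) = 1.213e+09.
L_total = 10·log₁₀(1.213e+09) = 90.84 dB SPL.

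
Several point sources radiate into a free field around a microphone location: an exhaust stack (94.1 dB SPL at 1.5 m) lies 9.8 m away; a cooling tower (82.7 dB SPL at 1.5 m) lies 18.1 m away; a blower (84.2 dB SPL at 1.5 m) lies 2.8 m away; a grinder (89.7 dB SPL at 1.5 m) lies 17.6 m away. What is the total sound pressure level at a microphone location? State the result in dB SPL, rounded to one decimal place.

Apply inverse-square spreading to bring every level to the receiver, then sum 10^(L/10).
exhaust stack: 94.1 − 20·log₁₀(9.8/1.5) = 94.1 − 16.30 = 77.80 dB SPL.
cooling tower: 82.7 − 20·log₁₀(18.1/1.5) = 82.7 − 21.63 = 61.07 dB SPL.
blower: 84.2 − 20·log₁₀(2.8/1.5) = 84.2 − 5.42 = 78.78 dB SPL.
grinder: 89.7 − 20·log₁₀(17.6/1.5) = 89.7 − 21.39 = 68.31 dB SPL.
Σ 10^(L/10) = 1.438e+08 → L_total = 10·log₁₀(1.438e+08) = 81.58 dB SPL.

81.6 dB SPL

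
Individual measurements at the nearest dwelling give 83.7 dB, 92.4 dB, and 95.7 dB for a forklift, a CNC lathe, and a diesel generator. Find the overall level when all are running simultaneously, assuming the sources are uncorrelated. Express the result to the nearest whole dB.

98 dB

For uncorrelated sources the intensities add, so convert each level to linear form, sum, and take 10·log₁₀ of the total.
Σ 10^(L/10) = 10^(83.7/10) + 10^(92.4/10) + 10^(95.7/10) = 5.688e+09.
L_total = 10·log₁₀(5.688e+09) = 97.55 dB.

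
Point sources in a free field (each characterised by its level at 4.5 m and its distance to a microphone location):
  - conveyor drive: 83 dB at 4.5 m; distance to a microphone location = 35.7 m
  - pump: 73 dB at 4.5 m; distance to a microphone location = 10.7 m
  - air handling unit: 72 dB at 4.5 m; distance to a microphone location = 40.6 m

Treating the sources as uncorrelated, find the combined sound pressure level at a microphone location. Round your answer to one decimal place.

First find each source's level at the receiver (point-source: −20·log₁₀(r/r_ref)), then combine on an intensity basis.
conveyor drive: 83 − 20·log₁₀(35.7/4.5) = 83 − 17.99 = 65.01 dB.
pump: 73 − 20·log₁₀(10.7/4.5) = 73 − 7.52 = 65.48 dB.
air handling unit: 72 − 20·log₁₀(40.6/4.5) = 72 − 19.11 = 52.89 dB.
Σ 10^(L/10) = 6.894e+06 → L_total = 10·log₁₀(6.894e+06) = 68.38 dB.

68.4 dB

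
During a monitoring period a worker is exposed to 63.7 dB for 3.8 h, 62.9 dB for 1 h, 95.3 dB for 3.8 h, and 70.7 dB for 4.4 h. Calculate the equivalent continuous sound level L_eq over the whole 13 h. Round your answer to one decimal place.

Weight each interval's intensity by its duration and average over T = 13 h:
Σ tᵢ·10^(Lᵢ/10) = 3.8·10^(63.7/10) + 1·10^(62.9/10) + 3.8·10^(95.3/10) + 4.4·10^(70.7/10) = 1.294e+10.
L_eq = 10·log₁₀(1.294e+10/13) = 89.98 dB.

90.0 dB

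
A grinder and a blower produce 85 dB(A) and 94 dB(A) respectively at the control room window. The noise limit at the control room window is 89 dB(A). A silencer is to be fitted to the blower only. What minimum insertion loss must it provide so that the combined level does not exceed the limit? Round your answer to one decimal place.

Fixed contribution from the other source: Σ 10^(L/10) = 10^(85/10) = 3.162e+08 (85.00 dB(A)).
The limit corresponds to 10^(89/10) = 7.943e+08; subtracting the fixed part leaves 4.781e+08 for the blower, i.e. 86.80 dB(A).
Required insertion loss = 94 − 86.80 = 7.20 dB.

7.2 dB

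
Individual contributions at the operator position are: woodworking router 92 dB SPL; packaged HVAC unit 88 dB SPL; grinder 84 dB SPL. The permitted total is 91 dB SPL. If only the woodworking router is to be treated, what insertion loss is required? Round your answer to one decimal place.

6.2 dB

Everything except the woodworking router sums to 10^(88/10) + 10^(84/10) = 8.821e+08 in linear terms, 89.46 dB SPL.
To meet 91 dB SPL overall, the treated woodworking router may contribute at most 10^(91/10) − 8.821e+08 = 3.768e+08, i.e. 85.76 dB SPL.
So the woodworking router must be reduced from 92 to 85.76 dB SPL: IL = 6.24 dB.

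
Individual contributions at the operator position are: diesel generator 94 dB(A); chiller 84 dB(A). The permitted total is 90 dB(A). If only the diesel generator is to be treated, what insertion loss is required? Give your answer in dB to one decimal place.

5.3 dB

Everything except the diesel generator sums to 10^(84/10) = 2.512e+08 in linear terms, 84.00 dB(A).
The limit corresponds to 10^(90/10) = 1.000e+09; subtracting the fixed part leaves 7.488e+08 for the diesel generator, i.e. 88.74 dB(A).
So the diesel generator must be reduced from 94 to 88.74 dB(A): IL = 5.26 dB.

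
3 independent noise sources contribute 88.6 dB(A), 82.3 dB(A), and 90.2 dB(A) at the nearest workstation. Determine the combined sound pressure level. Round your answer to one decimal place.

92.9 dB(A)

For uncorrelated sources the intensities add, so convert each level to linear form, sum, and take 10·log₁₀ of the total.
Σ 10^(L/10) = 10^(88.6/10) + 10^(82.3/10) + 10^(90.2/10) = 1.941e+09.
L_total = 10·log₁₀(1.941e+09) = 92.88 dB(A).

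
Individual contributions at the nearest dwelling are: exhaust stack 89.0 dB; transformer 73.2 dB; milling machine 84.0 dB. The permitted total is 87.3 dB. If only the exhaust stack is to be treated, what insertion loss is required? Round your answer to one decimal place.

4.8 dB

Everything except the exhaust stack sums to 10^(73.2/10) + 10^(84.0/10) = 2.721e+08 in linear terms, 84.35 dB.
The limit corresponds to 10^(87.3/10) = 5.370e+08; subtracting the fixed part leaves 2.650e+08 for the exhaust stack, i.e. 84.23 dB.
So the exhaust stack must be reduced from 89.0 to 84.23 dB: IL = 4.77 dB.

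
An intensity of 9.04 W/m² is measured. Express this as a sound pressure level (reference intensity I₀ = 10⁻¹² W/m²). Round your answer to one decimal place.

L = 10·log₁₀(I/I₀) = 10·log₁₀(9.04/10⁻¹²) = 10·log₁₀(9.04×10^12).
L = 10·(0.9562 + 12) = 129.56 dB.

129.6 dB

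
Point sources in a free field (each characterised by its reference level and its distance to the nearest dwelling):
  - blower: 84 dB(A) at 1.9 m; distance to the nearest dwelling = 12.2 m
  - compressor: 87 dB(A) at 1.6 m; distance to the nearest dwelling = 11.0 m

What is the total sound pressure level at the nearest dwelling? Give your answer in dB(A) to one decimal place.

Apply inverse-square spreading to bring every level to the receiver, then sum 10^(L/10).
blower: 84 − 20·log₁₀(12.2/1.9) = 84 − 16.15 = 67.85 dB(A).
compressor: 87 − 20·log₁₀(11.0/1.6) = 87 − 16.75 = 70.25 dB(A).
Σ 10^(L/10) = 1.670e+07 → L_total = 10·log₁₀(1.670e+07) = 72.23 dB(A).

72.2 dB(A)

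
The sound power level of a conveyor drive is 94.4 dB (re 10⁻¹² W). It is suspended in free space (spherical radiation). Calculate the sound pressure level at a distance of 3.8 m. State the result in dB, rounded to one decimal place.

71.8 dB

Free-field spherical radiation: L_p = L_w − 10·log₁₀(4π·r²), r = 3.8 m.
4π·r² = 181.5 m², 10·log₁₀ of that is 22.588 dB.
L_p = 94.4 − 22.588 = 71.81 dB.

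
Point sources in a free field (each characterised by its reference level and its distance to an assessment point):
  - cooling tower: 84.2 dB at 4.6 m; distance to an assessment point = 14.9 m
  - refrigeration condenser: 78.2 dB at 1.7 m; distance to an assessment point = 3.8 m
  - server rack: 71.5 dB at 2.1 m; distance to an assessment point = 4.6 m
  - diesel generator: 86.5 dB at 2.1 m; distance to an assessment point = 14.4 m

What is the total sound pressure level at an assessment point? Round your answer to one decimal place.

First find each source's level at the receiver (point-source: −20·log₁₀(r/r_ref)), then combine on an intensity basis.
cooling tower: 84.2 − 20·log₁₀(14.9/4.6) = 84.2 − 10.21 = 73.99 dB.
refrigeration condenser: 78.2 − 20·log₁₀(3.8/1.7) = 78.2 − 6.99 = 71.21 dB.
server rack: 71.5 − 20·log₁₀(4.6/2.1) = 71.5 − 6.81 = 64.69 dB.
diesel generator: 86.5 − 20·log₁₀(14.4/2.1) = 86.5 − 16.72 = 69.78 dB.
Σ 10^(L/10) = 5.074e+07 → L_total = 10·log₁₀(5.074e+07) = 77.05 dB.

77.1 dB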